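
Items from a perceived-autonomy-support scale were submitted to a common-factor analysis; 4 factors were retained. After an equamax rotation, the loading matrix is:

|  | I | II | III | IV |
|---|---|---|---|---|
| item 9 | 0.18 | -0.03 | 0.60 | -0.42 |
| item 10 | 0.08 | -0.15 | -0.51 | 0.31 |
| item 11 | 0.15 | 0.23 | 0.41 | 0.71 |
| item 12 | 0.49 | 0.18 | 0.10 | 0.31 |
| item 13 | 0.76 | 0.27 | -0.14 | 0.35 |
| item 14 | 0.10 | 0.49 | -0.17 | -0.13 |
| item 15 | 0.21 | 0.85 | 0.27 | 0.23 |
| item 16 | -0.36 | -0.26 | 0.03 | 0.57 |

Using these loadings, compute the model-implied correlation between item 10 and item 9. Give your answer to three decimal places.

-0.417

r̂ = Σ λ_i·λ_j across factors = (0.08)(0.18) + (-0.15)(-0.03) + (-0.51)(0.60) + (0.31)(-0.42)
  = +0.0144 +0.0045 -0.3060 -0.1302 = -0.4173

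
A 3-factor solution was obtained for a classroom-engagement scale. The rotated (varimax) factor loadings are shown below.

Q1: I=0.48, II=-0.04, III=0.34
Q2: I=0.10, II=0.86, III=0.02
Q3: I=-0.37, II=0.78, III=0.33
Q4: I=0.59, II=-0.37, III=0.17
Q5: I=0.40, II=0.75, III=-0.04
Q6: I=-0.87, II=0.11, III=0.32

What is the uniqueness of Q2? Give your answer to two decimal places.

0.25

h² = 0.10² + 0.86² + 0.02² = 0.0100 + 0.7396 + 0.0004 = 0.7500
Uniqueness u² = 1 − h² = 1 − 0.7500 = 0.2500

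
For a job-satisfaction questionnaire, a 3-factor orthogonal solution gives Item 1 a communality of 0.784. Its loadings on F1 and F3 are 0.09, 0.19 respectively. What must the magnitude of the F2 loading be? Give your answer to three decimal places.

0.860

Under orthogonal rotation h² = Σλ², so λ_F2² = h² − (0.0442) = 0.784 − 0.0442 = 0.7398.
|λ| = √0.7398 = 0.8601.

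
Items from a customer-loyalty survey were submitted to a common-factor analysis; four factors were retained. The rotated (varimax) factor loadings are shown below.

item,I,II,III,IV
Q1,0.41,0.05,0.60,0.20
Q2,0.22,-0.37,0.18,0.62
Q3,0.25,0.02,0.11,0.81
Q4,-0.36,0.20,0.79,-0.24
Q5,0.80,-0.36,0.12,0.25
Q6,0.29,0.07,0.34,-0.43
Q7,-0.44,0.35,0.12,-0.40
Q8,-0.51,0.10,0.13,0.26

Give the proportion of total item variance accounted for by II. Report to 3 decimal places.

SS loadings for II = 0.05² + (-0.37)² + 0.02² + 0.20² + (-0.36)² + 0.07² + 0.35² + 0.10² = 0.4468
Proportion of variance = 0.4468 / 8 = 0.0558.

0.056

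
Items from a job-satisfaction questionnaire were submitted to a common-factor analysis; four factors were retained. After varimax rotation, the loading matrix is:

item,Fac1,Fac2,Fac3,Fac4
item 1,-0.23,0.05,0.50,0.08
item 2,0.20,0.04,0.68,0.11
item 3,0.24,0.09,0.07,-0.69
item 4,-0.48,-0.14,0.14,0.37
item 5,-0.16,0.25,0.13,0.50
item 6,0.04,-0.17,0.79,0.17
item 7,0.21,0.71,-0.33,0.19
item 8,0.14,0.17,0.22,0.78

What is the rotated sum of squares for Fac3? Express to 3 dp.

SS loadings for Fac3 = 0.50² + 0.68² + 0.07² + 0.14² + 0.13² + 0.79² + (-0.33)² + 0.22² = 0.2500 + 0.4624 + 0.0049 + 0.0196 + 0.0169 + 0.6241 + 0.1089 + 0.0484 = 1.5352

1.535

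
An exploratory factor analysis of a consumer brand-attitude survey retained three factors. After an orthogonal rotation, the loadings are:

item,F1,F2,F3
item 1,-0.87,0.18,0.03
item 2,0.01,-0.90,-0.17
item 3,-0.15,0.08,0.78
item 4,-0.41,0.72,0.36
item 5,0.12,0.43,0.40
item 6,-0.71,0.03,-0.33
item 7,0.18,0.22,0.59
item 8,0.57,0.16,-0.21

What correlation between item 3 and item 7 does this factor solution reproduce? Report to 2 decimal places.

r̂ = Σ λ_i·λ_j across factors = (-0.15)(0.18) + (0.08)(0.22) + (0.78)(0.59)
  = -0.0270 +0.0176 +0.4602 = 0.4508

0.45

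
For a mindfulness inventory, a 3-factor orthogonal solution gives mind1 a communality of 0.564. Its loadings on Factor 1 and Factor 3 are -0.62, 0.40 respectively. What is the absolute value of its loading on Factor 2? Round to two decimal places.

Under orthogonal rotation h² = Σλ², so λ_Factor 2² = h² − (0.5444) = 0.564 − 0.5444 = 0.0196.
|λ| = √0.0196 = 0.1400.

0.14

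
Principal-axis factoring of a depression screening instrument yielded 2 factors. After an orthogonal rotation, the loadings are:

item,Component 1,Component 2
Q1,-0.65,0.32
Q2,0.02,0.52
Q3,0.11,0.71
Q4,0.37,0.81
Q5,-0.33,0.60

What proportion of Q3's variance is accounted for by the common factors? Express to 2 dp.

0.52

h² = 0.11² + 0.71² = 0.0121 + 0.5041 = 0.5162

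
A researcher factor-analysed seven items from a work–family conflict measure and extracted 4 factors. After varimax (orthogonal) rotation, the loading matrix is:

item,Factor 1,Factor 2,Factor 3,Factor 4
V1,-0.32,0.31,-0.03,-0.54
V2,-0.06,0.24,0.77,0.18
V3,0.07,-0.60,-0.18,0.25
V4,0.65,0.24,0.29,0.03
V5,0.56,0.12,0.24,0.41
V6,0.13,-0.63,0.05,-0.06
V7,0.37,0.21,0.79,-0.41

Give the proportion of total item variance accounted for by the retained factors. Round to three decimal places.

SS loadings by factor: 1.0008, 1.0267, 1.3945, 0.7272; total = 4.1492.
Total variance with 7 standardized items is 7, so the solution explains 4.1492/7 = 0.5927.

0.593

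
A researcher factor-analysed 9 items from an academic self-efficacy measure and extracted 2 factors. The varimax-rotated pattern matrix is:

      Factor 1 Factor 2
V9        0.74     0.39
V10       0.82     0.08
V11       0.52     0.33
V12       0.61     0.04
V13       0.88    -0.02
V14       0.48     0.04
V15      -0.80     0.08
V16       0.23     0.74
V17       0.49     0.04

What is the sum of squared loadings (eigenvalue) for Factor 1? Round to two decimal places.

3.80

SS loadings for Factor 1 = 0.74² + 0.82² + 0.52² + 0.61² + 0.88² + 0.48² + (-0.80)² + 0.23² + 0.49² = 0.5476 + 0.6724 + 0.2704 + 0.3721 + 0.7744 + 0.2304 + 0.6400 + 0.0529 + 0.2401 = 3.8003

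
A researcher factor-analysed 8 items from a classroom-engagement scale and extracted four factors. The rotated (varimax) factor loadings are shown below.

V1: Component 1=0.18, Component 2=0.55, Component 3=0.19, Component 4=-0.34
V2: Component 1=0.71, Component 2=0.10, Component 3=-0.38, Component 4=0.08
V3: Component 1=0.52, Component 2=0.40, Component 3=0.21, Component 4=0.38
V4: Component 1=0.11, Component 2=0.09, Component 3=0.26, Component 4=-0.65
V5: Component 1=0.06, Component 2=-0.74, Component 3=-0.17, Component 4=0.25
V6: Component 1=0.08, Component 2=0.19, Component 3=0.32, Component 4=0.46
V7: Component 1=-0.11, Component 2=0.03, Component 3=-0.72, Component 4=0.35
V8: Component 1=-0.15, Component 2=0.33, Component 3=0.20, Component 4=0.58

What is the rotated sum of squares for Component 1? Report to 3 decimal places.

SS loadings for Component 1 = 0.18² + 0.71² + 0.52² + 0.11² + 0.06² + 0.08² + (-0.11)² + (-0.15)² = 0.0324 + 0.5041 + 0.2704 + 0.0121 + 0.0036 + 0.0064 + 0.0121 + 0.0225 = 0.8636

0.864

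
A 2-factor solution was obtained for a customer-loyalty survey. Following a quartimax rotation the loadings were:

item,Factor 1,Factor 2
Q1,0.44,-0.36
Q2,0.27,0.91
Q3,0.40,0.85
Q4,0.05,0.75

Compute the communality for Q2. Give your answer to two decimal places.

0.90

h² = 0.27² + 0.91² = 0.0729 + 0.8281 = 0.9010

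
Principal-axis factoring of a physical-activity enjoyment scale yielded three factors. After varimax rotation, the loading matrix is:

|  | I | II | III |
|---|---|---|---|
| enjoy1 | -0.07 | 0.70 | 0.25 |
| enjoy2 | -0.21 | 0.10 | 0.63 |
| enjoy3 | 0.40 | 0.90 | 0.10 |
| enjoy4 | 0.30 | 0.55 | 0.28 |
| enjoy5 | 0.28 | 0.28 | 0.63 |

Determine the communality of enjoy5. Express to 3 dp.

0.554

h² = 0.28² + 0.28² + 0.63² = 0.0784 + 0.0784 + 0.3969 = 0.5537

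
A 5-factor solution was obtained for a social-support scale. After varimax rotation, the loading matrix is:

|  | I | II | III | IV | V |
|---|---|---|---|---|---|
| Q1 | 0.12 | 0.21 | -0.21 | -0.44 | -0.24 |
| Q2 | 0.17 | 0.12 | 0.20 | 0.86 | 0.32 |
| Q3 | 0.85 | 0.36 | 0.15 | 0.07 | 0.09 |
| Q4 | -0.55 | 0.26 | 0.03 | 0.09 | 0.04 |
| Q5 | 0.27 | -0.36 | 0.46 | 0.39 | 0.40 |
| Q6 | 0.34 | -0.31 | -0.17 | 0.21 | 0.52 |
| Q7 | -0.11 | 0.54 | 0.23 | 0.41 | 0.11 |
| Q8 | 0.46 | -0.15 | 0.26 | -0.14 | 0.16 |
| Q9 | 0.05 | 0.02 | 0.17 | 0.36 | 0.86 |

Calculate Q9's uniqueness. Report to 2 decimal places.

h² = 0.05² + 0.02² + 0.17² + 0.36² + 0.86² = 0.0025 + 0.0004 + 0.0289 + 0.1296 + 0.7396 = 0.9010
Uniqueness u² = 1 − h² = 1 − 0.9010 = 0.0990

0.10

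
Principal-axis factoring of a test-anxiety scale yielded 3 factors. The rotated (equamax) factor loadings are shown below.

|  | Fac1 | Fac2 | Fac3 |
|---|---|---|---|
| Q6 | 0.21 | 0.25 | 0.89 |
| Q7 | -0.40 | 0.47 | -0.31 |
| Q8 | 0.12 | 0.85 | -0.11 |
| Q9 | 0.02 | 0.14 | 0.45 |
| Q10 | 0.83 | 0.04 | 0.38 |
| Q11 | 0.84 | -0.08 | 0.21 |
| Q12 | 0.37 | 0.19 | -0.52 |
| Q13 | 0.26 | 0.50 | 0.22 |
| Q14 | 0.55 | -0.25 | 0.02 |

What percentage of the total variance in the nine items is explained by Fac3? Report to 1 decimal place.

SS loadings for Fac3 = 0.89² + (-0.31)² + (-0.11)² + 0.45² + 0.38² + 0.21² + (-0.52)² + 0.22² + 0.02² = 1.6105
With 9 standardized items, total variance = 9. Proportion = 1.6105/9 = 0.1789 → 17.89%.

17.9%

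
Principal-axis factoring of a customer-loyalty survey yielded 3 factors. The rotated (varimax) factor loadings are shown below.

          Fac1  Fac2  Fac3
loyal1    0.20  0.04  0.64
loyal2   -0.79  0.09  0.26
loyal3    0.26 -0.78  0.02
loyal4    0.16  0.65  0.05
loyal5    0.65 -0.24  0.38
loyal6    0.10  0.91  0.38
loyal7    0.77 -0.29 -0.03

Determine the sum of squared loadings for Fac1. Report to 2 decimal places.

SS loadings for Fac1 = 0.20² + (-0.79)² + 0.26² + 0.16² + 0.65² + 0.10² + 0.77² = 0.0400 + 0.6241 + 0.0676 + 0.0256 + 0.4225 + 0.0100 + 0.5929 = 1.7827

1.78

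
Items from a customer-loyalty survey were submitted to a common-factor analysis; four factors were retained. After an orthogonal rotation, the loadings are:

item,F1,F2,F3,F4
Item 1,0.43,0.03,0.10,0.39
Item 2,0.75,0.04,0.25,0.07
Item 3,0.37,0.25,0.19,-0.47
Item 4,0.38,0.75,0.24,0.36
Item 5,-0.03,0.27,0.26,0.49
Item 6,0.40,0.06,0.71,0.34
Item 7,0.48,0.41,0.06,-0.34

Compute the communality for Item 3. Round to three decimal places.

0.456

h² = 0.37² + 0.25² + 0.19² + (-0.47)² = 0.1369 + 0.0625 + 0.0361 + 0.2209 = 0.4564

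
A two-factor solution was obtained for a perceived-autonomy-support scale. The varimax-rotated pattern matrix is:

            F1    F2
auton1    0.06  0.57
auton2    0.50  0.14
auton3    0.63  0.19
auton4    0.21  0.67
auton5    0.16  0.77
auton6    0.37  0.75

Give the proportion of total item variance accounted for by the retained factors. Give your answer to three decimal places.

0.474

SS loadings by factor: 0.8571, 1.9849; total = 2.8420.
Total variance with 6 standardized items is 6, so the solution explains 2.8420/6 = 0.4737.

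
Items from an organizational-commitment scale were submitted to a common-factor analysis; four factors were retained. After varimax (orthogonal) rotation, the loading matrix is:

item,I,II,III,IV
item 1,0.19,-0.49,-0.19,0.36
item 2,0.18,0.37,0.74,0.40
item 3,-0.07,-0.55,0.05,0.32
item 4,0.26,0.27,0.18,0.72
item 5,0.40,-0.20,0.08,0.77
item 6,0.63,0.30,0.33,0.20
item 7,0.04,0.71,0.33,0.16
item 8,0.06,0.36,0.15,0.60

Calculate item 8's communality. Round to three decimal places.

0.516

h² = 0.06² + 0.36² + 0.15² + 0.60² = 0.0036 + 0.1296 + 0.0225 + 0.3600 = 0.5157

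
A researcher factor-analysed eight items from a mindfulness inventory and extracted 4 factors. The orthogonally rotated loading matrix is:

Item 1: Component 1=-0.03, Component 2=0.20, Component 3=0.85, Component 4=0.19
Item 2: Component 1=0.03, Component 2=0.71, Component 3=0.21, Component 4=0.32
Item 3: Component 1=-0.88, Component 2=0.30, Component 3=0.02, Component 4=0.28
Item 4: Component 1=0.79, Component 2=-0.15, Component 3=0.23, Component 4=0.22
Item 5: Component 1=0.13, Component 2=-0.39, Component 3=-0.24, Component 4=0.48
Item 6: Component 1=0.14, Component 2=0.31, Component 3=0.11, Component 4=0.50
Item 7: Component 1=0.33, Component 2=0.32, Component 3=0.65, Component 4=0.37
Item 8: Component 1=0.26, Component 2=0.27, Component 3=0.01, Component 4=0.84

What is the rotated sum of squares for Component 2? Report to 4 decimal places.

SS loadings for Component 2 = 0.20² + 0.71² + 0.30² + (-0.15)² + (-0.39)² + 0.31² + 0.32² + 0.27² = 0.0400 + 0.5041 + 0.0900 + 0.0225 + 0.1521 + 0.0961 + 0.1024 + 0.0729 = 1.0801

1.0801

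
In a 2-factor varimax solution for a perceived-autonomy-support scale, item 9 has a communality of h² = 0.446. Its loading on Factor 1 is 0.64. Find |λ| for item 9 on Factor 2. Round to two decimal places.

Under orthogonal rotation h² = Σλ², so λ_Factor 2² = h² − (0.4096) = 0.446 − 0.4096 = 0.0364.
|λ| = √0.0364 = 0.1908.

0.19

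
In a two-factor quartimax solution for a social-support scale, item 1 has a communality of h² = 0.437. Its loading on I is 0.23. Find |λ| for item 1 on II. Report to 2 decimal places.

Under orthogonal rotation h² = Σλ², so λ_II² = h² − (0.0529) = 0.437 − 0.0529 = 0.3841.
|λ| = √0.3841 = 0.6198.

0.62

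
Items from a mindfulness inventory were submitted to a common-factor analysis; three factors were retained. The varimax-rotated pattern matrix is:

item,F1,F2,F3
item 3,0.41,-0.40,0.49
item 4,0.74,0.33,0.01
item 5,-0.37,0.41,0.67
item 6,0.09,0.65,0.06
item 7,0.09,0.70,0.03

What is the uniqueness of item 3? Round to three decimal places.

0.432

h² = 0.41² + (-0.40)² + 0.49² = 0.1681 + 0.1600 + 0.2401 = 0.5682
Uniqueness u² = 1 − h² = 1 − 0.5682 = 0.4318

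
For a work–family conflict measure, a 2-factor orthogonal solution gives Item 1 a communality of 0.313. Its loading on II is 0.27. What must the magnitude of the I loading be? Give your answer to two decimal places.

Under orthogonal rotation h² = Σλ², so λ_I² = h² − (0.0729) = 0.313 − 0.0729 = 0.2401.
|λ| = √0.2401 = 0.4900.

0.49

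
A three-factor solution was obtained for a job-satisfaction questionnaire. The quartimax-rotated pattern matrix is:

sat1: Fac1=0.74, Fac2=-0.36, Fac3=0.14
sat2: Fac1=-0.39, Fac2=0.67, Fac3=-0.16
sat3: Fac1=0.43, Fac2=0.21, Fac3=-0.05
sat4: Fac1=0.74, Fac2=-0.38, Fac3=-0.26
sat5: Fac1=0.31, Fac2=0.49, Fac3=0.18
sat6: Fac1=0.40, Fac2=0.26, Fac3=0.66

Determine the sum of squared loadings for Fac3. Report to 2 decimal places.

0.58

SS loadings for Fac3 = 0.14² + (-0.16)² + (-0.05)² + (-0.26)² + 0.18² + 0.66² = 0.0196 + 0.0256 + 0.0025 + 0.0676 + 0.0324 + 0.4356 = 0.5833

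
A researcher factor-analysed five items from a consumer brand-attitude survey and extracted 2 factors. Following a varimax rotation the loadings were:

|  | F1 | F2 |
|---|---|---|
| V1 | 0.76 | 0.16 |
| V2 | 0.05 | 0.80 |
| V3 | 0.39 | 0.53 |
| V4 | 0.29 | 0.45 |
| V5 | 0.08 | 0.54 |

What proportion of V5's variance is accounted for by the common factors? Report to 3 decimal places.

h² = 0.08² + 0.54² = 0.0064 + 0.2916 = 0.2980

0.298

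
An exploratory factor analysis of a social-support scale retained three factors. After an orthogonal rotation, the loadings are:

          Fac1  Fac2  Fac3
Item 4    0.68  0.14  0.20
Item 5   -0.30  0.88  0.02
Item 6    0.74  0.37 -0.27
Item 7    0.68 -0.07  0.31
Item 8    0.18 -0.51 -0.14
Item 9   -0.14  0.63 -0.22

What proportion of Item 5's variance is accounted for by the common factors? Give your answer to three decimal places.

h² = (-0.30)² + 0.88² + 0.02² = 0.0900 + 0.7744 + 0.0004 = 0.8648

0.865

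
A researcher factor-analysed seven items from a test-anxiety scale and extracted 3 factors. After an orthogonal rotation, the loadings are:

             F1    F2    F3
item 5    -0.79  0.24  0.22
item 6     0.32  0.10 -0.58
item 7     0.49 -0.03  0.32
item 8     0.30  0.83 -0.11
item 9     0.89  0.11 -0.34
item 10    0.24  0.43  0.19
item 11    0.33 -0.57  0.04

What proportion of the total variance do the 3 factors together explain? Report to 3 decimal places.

SS loadings by factor: 2.0152, 1.2793, 0.6526; total = 3.9471.
Total variance with 7 standardized items is 7, so the solution explains 3.9471/7 = 0.5639.

0.564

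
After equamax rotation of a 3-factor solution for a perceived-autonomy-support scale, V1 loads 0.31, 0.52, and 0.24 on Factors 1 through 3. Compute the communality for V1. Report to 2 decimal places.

0.42

h² = 0.31² + 0.52² + 0.24² = 0.0961 + 0.2704 + 0.0576 = 0.4241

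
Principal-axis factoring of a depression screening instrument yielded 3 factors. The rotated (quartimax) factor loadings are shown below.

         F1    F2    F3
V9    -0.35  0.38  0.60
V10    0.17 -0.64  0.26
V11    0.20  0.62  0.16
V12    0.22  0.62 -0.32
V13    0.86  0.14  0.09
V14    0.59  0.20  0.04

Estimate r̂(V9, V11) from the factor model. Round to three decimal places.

r̂ = Σ λ_i·λ_j across factors = (-0.35)(0.20) + (0.38)(0.62) + (0.60)(0.16)
  = -0.0700 +0.2356 +0.0960 = 0.2616

0.262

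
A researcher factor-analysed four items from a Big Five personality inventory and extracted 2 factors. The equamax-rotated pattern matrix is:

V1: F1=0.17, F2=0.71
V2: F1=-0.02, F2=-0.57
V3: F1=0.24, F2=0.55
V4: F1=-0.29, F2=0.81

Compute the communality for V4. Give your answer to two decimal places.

0.74

h² = (-0.29)² + 0.81² = 0.0841 + 0.6561 = 0.7402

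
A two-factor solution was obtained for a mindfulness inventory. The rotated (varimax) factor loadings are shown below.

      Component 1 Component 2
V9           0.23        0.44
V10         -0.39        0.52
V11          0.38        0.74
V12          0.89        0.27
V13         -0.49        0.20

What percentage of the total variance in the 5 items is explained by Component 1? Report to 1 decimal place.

27.6%

SS loadings for Component 1 = 0.23² + (-0.39)² + 0.38² + 0.89² + (-0.49)² = 1.3816
With 5 standardized items, total variance = 5. Proportion = 1.3816/5 = 0.2763 → 27.63%.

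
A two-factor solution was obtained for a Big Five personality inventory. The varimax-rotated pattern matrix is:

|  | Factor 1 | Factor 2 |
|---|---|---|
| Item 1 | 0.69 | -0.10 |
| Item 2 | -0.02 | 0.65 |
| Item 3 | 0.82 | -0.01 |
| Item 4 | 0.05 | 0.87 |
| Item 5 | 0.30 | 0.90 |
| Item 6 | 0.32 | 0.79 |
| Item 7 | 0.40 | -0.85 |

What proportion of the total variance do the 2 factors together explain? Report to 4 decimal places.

SS loadings by factor: 1.5038, 3.3461; total = 4.8499.
Total variance with 7 standardized items is 7, so the solution explains 4.8499/7 = 0.6928.

0.6928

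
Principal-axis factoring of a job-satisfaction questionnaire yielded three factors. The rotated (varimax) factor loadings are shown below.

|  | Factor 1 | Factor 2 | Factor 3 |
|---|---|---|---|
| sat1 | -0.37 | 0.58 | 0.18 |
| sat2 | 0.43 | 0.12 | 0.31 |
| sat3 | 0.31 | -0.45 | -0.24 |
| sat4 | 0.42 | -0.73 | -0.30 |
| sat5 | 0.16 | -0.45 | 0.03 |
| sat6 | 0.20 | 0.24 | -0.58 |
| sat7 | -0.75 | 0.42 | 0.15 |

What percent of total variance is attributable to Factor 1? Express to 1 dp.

SS loadings for Factor 1 = (-0.37)² + 0.43² + 0.31² + 0.42² + 0.16² + 0.20² + (-0.75)² = 1.2224
With 7 standardized items, total variance = 7. Proportion = 1.2224/7 = 0.1746 → 17.46%.

17.5%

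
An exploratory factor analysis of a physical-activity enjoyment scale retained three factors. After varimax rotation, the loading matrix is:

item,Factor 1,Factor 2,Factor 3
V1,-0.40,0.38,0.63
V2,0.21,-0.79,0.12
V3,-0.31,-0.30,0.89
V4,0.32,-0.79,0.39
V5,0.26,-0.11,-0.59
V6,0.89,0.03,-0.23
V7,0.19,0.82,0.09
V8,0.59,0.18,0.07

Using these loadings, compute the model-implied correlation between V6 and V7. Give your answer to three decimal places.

r̂ = Σ λ_i·λ_j across factors = (0.89)(0.19) + (0.03)(0.82) + (-0.23)(0.09)
  = +0.1691 +0.0246 -0.0207 = 0.1730

0.173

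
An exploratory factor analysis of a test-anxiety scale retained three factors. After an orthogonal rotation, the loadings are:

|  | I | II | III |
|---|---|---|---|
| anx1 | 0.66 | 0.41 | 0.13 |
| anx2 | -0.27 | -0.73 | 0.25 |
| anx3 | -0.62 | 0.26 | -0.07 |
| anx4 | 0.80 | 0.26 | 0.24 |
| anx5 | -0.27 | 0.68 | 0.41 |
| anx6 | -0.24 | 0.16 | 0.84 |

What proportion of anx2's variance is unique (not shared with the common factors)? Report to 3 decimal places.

0.332

h² = (-0.27)² + (-0.73)² + 0.25² = 0.0729 + 0.5329 + 0.0625 = 0.6683
Uniqueness u² = 1 − h² = 1 − 0.6683 = 0.3317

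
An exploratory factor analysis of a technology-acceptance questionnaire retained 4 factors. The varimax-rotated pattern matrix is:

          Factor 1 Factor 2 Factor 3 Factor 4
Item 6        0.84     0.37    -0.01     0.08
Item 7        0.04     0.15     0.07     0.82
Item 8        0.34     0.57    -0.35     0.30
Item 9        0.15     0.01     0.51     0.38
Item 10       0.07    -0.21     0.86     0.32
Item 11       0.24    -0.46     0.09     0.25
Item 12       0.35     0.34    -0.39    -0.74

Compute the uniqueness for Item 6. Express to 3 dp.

0.151

h² = 0.84² + 0.37² + (-0.01)² + 0.08² = 0.7056 + 0.1369 + 0.0001 + 0.0064 = 0.8490
Uniqueness u² = 1 − h² = 1 − 0.8490 = 0.1510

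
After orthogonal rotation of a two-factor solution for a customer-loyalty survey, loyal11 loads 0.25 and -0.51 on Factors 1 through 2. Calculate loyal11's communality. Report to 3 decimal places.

0.323

h² = 0.25² + (-0.51)² = 0.0625 + 0.2601 = 0.3226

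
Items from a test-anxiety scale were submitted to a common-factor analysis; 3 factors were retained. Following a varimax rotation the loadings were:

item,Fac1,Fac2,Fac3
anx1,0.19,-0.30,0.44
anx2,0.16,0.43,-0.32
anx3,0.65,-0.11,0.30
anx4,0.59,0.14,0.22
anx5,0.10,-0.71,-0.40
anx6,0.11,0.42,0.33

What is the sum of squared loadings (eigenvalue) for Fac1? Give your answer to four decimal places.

0.8544

SS loadings for Fac1 = 0.19² + 0.16² + 0.65² + 0.59² + 0.10² + 0.11² = 0.0361 + 0.0256 + 0.4225 + 0.3481 + 0.0100 + 0.0121 = 0.8544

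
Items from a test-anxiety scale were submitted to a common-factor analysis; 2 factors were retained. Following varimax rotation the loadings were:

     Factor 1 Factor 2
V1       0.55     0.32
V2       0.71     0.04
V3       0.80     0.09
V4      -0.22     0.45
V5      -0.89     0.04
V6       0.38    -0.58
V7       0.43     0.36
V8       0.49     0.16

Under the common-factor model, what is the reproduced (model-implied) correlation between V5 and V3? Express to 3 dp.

-0.708

r̂ = Σ λ_i·λ_j across factors = (-0.89)(0.80) + (0.04)(0.09)
  = -0.7120 +0.0036 = -0.7084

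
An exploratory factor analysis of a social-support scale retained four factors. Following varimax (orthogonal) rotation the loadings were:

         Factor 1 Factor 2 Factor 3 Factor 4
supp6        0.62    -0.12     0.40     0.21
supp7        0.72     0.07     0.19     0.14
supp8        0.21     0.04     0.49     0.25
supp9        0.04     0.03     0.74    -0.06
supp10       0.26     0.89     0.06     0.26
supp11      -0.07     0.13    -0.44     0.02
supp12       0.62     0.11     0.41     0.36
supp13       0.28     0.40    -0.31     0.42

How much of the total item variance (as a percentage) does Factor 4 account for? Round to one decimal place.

SS loadings for Factor 4 = 0.21² + 0.14² + 0.25² + (-0.06)² + 0.26² + 0.02² + 0.36² + 0.42² = 0.5038
With 8 standardized items, total variance = 8. Proportion = 0.5038/8 = 0.0630 → 6.30%.

6.3%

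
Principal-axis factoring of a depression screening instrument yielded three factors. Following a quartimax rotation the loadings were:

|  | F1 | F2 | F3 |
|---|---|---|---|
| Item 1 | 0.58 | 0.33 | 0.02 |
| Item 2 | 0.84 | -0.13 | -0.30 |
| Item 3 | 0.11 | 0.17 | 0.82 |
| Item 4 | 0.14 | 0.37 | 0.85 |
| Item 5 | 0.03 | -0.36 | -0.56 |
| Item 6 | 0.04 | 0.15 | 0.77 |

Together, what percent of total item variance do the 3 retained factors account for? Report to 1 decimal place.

Communalities: 0.4457, 0.8125, 0.7134, 0.8790, 0.4441, 0.6170; Σh² = 3.9117.
Total variance with 6 standardized items is 6, so the solution explains 3.9117/6 = 0.6519 = 65.19%.

65.2%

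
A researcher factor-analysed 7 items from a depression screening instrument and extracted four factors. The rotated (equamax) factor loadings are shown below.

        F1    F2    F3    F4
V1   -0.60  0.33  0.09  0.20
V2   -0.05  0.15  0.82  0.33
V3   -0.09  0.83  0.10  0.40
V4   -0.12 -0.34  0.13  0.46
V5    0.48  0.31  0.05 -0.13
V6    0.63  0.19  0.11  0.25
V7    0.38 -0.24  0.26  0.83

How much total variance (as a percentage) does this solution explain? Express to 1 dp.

62.3%

Communalities: 0.5170, 0.8063, 0.8670, 0.3585, 0.3459, 0.5076, 0.9585; Σh² = 4.3608.
Total variance with 7 standardized items is 7, so the solution explains 4.3608/7 = 0.6230 = 62.30%.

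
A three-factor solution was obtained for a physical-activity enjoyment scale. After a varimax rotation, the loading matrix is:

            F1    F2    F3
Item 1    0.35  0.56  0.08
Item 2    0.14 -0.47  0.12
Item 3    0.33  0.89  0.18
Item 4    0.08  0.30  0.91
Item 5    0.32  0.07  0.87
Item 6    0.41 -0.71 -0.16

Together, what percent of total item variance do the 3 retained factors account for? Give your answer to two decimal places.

68.62%

Communalities: 0.4425, 0.2549, 0.9334, 0.9245, 0.8642, 0.6978; Σh² = 4.1173.
Total variance with 6 standardized items is 6, so the solution explains 4.1173/6 = 0.6862 = 68.62%.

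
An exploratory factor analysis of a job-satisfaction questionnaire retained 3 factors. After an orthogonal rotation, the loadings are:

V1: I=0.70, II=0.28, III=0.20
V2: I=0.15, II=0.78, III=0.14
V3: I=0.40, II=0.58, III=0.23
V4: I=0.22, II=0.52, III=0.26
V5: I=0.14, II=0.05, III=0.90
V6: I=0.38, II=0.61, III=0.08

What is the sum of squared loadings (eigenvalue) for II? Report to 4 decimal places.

1.6682

SS loadings for II = 0.28² + 0.78² + 0.58² + 0.52² + 0.05² + 0.61² = 0.0784 + 0.6084 + 0.3364 + 0.2704 + 0.0025 + 0.3721 = 1.6682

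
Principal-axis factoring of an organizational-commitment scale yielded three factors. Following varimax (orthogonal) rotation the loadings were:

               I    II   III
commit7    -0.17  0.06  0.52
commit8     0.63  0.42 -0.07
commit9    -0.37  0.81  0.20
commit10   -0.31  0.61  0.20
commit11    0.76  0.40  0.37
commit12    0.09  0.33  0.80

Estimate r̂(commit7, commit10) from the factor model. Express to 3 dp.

0.193

r̂ = Σ λ_i·λ_j across factors = (-0.17)(-0.31) + (0.06)(0.61) + (0.52)(0.20)
  = +0.0527 +0.0366 +0.1040 = 0.1933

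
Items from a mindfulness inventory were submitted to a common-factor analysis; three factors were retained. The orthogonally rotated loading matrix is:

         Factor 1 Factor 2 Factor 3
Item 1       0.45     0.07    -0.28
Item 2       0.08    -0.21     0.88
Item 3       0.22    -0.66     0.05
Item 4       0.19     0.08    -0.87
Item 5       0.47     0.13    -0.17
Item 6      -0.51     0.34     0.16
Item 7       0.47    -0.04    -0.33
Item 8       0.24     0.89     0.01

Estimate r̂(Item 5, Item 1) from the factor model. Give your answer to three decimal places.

r̂ = Σ λ_i·λ_j across factors = (0.47)(0.45) + (0.13)(0.07) + (-0.17)(-0.28)
  = +0.2115 +0.0091 +0.0476 = 0.2682

0.268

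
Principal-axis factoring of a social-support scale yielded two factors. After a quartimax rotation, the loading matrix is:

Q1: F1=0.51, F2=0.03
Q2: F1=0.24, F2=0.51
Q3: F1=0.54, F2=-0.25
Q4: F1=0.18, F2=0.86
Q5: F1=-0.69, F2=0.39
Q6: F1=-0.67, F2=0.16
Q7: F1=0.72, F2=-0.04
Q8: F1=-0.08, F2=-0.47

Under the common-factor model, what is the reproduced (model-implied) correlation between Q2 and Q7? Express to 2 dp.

0.15

r̂ = Σ λ_i·λ_j across factors = (0.24)(0.72) + (0.51)(-0.04)
  = +0.1728 -0.0204 = 0.1524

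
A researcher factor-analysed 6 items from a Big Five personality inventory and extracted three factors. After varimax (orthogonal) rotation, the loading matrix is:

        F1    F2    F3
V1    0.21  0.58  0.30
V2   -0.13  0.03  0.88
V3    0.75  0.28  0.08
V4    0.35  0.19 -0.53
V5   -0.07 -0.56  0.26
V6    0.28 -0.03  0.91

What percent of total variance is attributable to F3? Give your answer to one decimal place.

SS loadings for F3 = 0.30² + 0.88² + 0.08² + (-0.53)² + 0.26² + 0.91² = 2.0474
With 6 standardized items, total variance = 6. Proportion = 2.0474/6 = 0.3412 → 34.12%.

34.1%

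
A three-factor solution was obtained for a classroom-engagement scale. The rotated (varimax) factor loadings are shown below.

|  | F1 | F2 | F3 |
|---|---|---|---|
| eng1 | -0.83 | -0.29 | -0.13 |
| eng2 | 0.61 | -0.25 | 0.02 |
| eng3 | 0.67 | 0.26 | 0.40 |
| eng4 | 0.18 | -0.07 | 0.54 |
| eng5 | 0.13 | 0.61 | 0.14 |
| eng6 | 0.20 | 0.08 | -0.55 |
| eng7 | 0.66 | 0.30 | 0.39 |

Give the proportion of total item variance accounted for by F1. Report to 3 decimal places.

SS loadings for F1 = (-0.83)² + 0.61² + 0.67² + 0.18² + 0.13² + 0.20² + 0.66² = 2.0348
Proportion of variance = 2.0348 / 7 = 0.2907.

0.291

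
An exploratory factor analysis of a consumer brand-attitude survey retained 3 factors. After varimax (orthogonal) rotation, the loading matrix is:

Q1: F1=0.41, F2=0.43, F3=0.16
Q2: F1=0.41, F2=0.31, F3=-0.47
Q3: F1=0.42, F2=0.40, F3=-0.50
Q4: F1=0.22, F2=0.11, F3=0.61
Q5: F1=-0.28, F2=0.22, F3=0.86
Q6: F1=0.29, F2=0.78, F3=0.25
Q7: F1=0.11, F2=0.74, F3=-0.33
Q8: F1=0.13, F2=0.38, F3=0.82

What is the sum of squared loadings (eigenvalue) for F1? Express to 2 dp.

0.75

SS loadings for F1 = 0.41² + 0.41² + 0.42² + 0.22² + (-0.28)² + 0.29² + 0.11² + 0.13² = 0.1681 + 0.1681 + 0.1764 + 0.0484 + 0.0784 + 0.0841 + 0.0121 + 0.0169 = 0.7525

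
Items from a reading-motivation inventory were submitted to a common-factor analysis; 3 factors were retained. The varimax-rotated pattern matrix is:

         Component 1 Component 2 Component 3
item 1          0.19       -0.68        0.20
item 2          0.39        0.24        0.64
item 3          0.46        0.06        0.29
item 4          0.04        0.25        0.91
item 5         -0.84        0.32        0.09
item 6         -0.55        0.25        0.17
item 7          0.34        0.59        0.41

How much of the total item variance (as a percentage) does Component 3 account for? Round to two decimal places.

SS loadings for Component 3 = 0.20² + 0.64² + 0.29² + 0.91² + 0.09² + 0.17² + 0.41² = 1.5669
With 7 standardized items, total variance = 7. Proportion = 1.5669/7 = 0.2238 → 22.38%.

22.38%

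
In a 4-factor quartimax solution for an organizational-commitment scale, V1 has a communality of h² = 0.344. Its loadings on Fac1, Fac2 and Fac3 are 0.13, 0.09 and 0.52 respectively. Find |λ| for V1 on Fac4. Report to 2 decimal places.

Under orthogonal rotation h² = Σλ², so λ_Fac4² = h² − (0.2954) = 0.344 − 0.2954 = 0.0486.
|λ| = √0.0486 = 0.2205.

0.22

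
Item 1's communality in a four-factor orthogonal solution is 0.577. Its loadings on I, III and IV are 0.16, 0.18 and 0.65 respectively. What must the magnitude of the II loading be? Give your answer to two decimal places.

0.31

Under orthogonal rotation h² = Σλ², so λ_II² = h² − (0.4805) = 0.577 − 0.4805 = 0.0965.
|λ| = √0.0965 = 0.3106.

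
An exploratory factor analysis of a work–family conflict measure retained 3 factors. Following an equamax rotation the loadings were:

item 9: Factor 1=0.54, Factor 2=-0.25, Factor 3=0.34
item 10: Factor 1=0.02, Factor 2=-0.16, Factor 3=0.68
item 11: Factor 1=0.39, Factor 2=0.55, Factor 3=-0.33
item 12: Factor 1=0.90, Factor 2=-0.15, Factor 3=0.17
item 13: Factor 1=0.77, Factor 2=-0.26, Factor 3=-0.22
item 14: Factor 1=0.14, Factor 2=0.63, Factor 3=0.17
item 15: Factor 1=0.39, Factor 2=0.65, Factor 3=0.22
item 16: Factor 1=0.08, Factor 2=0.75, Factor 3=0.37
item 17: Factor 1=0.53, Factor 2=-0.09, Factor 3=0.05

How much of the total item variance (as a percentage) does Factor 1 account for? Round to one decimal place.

25.6%

SS loadings for Factor 1 = 0.54² + 0.02² + 0.39² + 0.90² + 0.77² + 0.14² + 0.39² + 0.08² + 0.53² = 2.3060
With 9 standardized items, total variance = 9. Proportion = 2.3060/9 = 0.2562 → 25.62%.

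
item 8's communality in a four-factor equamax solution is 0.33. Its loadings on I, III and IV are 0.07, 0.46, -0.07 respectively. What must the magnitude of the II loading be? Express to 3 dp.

0.330

Under orthogonal rotation h² = Σλ², so λ_II² = h² − (0.2214) = 0.33 − 0.2214 = 0.1086.
|λ| = √0.1086 = 0.3295.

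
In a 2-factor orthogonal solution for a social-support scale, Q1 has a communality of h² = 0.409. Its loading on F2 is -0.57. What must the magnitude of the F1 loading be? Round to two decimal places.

0.29

Under orthogonal rotation h² = Σλ², so λ_F1² = h² − (0.3249) = 0.409 − 0.3249 = 0.0841.
|λ| = √0.0841 = 0.2900.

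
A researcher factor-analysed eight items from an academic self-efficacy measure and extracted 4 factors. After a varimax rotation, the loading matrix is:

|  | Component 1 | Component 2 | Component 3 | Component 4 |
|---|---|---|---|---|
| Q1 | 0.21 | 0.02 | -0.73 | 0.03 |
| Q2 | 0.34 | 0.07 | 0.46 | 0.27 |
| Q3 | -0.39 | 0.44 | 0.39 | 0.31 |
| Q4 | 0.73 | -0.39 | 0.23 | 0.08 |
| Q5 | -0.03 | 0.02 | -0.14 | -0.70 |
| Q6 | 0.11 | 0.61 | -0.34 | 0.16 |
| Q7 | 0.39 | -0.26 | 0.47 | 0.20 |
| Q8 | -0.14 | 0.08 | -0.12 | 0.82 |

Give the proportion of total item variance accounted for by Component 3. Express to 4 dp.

0.1650

SS loadings for Component 3 = (-0.73)² + 0.46² + 0.39² + 0.23² + (-0.14)² + (-0.34)² + 0.47² + (-0.12)² = 1.3200
Proportion of variance = 1.3200 / 8 = 0.1650.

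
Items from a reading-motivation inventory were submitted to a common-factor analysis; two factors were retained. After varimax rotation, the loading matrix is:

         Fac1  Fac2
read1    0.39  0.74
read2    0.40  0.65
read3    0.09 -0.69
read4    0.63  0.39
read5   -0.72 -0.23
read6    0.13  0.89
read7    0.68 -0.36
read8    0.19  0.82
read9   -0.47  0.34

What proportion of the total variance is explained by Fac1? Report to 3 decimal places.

SS loadings for Fac1 = 0.39² + 0.40² + 0.09² + 0.63² + (-0.72)² + 0.13² + 0.68² + 0.19² + (-0.47)² = 1.9718
Proportion of variance = 1.9718 / 9 = 0.2191.

0.219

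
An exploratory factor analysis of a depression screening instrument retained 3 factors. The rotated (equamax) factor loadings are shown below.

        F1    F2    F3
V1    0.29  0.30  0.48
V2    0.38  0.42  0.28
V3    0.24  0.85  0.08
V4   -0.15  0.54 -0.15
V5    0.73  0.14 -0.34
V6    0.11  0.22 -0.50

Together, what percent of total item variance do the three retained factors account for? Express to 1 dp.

SS loadings by factor: 0.8536, 1.3485, 0.7033; total = 2.9054.
Total variance with 6 standardized items is 6, so the solution explains 2.9054/6 = 0.4842 = 48.42%.

48.4%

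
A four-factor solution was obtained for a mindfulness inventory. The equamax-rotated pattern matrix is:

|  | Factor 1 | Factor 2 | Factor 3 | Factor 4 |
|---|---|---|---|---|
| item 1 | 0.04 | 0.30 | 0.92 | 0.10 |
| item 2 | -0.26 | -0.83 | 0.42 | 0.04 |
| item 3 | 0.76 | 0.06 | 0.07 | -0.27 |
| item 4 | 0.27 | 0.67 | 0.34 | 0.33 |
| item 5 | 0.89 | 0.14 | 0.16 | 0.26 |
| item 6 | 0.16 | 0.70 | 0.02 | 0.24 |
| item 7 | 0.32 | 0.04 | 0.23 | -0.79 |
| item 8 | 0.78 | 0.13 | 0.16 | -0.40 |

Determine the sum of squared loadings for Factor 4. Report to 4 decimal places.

SS loadings for Factor 4 = 0.10² + 0.04² + (-0.27)² + 0.33² + 0.26² + 0.24² + (-0.79)² + (-0.40)² = 0.0100 + 0.0016 + 0.0729 + 0.1089 + 0.0676 + 0.0576 + 0.6241 + 0.1600 = 1.1027

1.1027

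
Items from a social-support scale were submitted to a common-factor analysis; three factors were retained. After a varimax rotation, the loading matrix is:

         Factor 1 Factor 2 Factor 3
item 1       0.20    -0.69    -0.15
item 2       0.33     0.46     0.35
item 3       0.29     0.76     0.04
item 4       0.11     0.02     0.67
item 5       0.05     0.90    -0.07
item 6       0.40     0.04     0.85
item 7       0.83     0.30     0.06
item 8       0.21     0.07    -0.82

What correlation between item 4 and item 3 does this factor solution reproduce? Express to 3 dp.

0.074

r̂ = Σ λ_i·λ_j across factors = (0.11)(0.29) + (0.02)(0.76) + (0.67)(0.04)
  = +0.0319 +0.0152 +0.0268 = 0.0739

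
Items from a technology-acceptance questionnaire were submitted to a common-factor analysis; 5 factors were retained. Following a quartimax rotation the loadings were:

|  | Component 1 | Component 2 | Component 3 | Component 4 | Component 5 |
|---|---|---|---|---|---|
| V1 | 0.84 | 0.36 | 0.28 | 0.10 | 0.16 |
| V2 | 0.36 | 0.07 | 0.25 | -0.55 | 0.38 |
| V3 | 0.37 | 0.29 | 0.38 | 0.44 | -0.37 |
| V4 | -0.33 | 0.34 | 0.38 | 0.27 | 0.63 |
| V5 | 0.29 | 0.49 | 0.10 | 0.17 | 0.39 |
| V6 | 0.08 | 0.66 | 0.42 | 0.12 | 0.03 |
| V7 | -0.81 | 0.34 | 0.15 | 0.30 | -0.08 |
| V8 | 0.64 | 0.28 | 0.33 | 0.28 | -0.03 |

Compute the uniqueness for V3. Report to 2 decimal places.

h² = 0.37² + 0.29² + 0.38² + 0.44² + (-0.37)² = 0.1369 + 0.0841 + 0.1444 + 0.1936 + 0.1369 = 0.6959
Uniqueness u² = 1 − h² = 1 − 0.6959 = 0.3041

0.30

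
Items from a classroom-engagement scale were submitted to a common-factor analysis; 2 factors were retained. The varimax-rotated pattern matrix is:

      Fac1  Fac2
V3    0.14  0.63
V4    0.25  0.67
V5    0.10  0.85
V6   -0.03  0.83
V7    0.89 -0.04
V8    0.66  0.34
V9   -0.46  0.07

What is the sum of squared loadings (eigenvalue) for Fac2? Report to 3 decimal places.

SS loadings for Fac2 = 0.63² + 0.67² + 0.85² + 0.83² + (-0.04)² + 0.34² + 0.07² = 0.3969 + 0.4489 + 0.7225 + 0.6889 + 0.0016 + 0.1156 + 0.0049 = 2.3793

2.379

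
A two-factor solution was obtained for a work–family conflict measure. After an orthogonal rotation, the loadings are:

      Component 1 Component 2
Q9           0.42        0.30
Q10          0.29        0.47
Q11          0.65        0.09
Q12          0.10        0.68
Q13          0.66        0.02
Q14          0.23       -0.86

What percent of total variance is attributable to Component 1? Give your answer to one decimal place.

SS loadings for Component 1 = 0.42² + 0.29² + 0.65² + 0.10² + 0.66² + 0.23² = 1.1815
With 6 standardized items, total variance = 6. Proportion = 1.1815/6 = 0.1969 → 19.69%.

19.7%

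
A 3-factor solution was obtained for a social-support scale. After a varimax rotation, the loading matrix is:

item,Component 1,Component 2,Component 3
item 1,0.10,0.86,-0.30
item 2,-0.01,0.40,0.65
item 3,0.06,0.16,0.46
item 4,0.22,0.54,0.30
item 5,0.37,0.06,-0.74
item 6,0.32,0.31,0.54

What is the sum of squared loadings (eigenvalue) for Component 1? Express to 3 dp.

0.301

SS loadings for Component 1 = 0.10² + (-0.01)² + 0.06² + 0.22² + 0.37² + 0.32² = 0.0100 + 0.0001 + 0.0036 + 0.0484 + 0.1369 + 0.1024 = 0.3014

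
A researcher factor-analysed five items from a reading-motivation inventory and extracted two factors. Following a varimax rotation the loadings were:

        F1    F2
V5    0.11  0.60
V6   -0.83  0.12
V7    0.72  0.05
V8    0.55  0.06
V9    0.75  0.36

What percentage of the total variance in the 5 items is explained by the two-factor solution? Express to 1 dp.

Communalities: 0.3721, 0.7033, 0.5209, 0.3061, 0.6921; Σh² = 2.5945.
Total variance with 5 standardized items is 5, so the solution explains 2.5945/5 = 0.5189 = 51.89%.

51.9%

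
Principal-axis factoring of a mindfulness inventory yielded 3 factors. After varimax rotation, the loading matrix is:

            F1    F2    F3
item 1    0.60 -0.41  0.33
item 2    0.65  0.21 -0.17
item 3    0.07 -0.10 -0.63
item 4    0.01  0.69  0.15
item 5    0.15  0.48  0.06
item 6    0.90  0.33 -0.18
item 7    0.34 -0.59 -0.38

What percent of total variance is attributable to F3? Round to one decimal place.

SS loadings for F3 = 0.33² + (-0.17)² + (-0.63)² + 0.15² + 0.06² + (-0.18)² + (-0.38)² = 0.7376
With 7 standardized items, total variance = 7. Proportion = 0.7376/7 = 0.1054 → 10.54%.

10.5%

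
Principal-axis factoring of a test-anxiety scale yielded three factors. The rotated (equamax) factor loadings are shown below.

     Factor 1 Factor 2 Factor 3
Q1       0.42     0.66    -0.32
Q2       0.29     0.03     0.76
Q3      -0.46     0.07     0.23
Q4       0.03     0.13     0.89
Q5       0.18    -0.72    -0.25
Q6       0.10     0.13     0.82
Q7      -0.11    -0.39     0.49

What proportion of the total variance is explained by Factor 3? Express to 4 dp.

SS loadings for Factor 3 = (-0.32)² + 0.76² + 0.23² + 0.89² + (-0.25)² + 0.82² + 0.49² = 2.5000
Proportion of variance = 2.5000 / 7 = 0.3571.

0.3571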